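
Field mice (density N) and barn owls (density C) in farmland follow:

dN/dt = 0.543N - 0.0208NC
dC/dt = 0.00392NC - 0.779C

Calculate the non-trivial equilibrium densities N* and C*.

N* ≈ 199, C* ≈ 26.1

Set dC/dt = 0 with C > 0: 0.00392N - 0.779 = 0, so N* = 0.779/0.00392 = 199.
Set dN/dt = 0 with N > 0: 0.543 - 0.0208C = 0, so C* = 0.543/0.0208 = 26.1.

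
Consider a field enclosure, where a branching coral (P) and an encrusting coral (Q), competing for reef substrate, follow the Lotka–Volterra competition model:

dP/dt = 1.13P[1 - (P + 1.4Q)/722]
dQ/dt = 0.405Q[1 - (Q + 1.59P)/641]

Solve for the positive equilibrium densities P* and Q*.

P* ≈ 143, Q* ≈ 414

Setting both brackets to zero gives the nullclines P + 1.4Q = 722 and 1.59P + Q = 641.
Substituting Q = 641 - 1.59P into the first: P(1 - 1.4·1.59) = 722 - 1.4·641.
So P* = -175/-1.23 = 143, and then Q* = 641 - 1.59·143 = 414.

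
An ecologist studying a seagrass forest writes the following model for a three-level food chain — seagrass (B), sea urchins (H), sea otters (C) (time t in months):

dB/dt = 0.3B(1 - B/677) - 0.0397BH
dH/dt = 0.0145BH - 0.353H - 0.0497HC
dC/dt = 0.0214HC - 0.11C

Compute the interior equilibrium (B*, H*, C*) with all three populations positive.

From dC/dt = 0: 0.0214H* = 0.11, so H* = 5.14.
From dB/dt = 0: 0.3(1 - B*/677) = 0.0397·5.14, giving B* = 677·(1 - 0.68) = 216.
From dH/dt = 0: 0.0145·216 - 0.353 = 0.0497C*, so C* = 2.79/0.0497 = 56.1.

B* ≈ 216, H* ≈ 5.14, C* ≈ 56.1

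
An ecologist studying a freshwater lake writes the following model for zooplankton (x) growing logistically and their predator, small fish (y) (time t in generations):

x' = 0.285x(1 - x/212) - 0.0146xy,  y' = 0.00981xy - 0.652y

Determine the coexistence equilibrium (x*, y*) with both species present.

x* ≈ 66.5, y* ≈ 13.4

From dy/dt = 0 with y > 0: 0.00981x* = 0.652, so x* = 66.5.
Substitute into dx/dt = 0: 0.285(1 - 66.5/212) = 0.0146y*.
The bracket is 0.686, giving y* = 0.196/0.0146 = 13.4.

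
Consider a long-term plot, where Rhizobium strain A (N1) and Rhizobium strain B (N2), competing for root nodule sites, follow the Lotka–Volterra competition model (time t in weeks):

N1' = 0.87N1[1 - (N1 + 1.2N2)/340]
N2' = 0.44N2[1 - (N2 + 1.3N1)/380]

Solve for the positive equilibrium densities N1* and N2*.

N1* ≈ 207, N2* ≈ 111

Setting both brackets to zero gives the nullclines N1 + 1.2N2 = 340 and 1.3N1 + N2 = 380.
Substituting N2 = 380 - 1.3N1 into the first: N1(1 - 1.2·1.3) = 340 - 1.2·380.
So N1* = -116/-0.56 = 207, and then N2* = 380 - 1.3·207 = 111.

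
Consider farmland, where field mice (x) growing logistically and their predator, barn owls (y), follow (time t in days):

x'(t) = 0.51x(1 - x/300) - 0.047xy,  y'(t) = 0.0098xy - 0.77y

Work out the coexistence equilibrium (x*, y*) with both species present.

From dy/dt = 0 with y > 0: 0.0098x* = 0.77, so x* = 78.6.
Substitute into dx/dt = 0: 0.51(1 - 78.6/300) = 0.047y*.
The bracket is 0.738, giving y* = 0.376/0.047 = 8.01.

x* ≈ 78.6, y* ≈ 8.01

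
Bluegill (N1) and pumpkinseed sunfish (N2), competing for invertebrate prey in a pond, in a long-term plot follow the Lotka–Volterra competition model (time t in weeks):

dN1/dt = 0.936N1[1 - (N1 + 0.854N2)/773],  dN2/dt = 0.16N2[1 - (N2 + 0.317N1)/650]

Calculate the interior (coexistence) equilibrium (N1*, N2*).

N1* ≈ 299, N2* ≈ 555

Setting both brackets to zero gives the nullclines N1 + 0.854N2 = 773 and 0.317N1 + N2 = 650.
Substituting N2 = 650 - 0.317N1 into the first: N1(1 - 0.854·0.317) = 773 - 0.854·650.
So N1* = 218/0.729 = 299, and then N2* = 650 - 0.317·299 = 555.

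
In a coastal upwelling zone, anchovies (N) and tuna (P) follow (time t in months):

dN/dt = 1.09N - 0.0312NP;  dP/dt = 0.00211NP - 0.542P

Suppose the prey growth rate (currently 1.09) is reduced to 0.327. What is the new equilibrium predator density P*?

P* ≈ 10.5

At the interior fixed point, setting dN/dt = 0 with N > 0 fixes P* = (prey growth rate)/(NP coefficient) — independent of the other coefficients.
With the change, P* = 0.327/0.0312 = 10.5; it falls from 34.9.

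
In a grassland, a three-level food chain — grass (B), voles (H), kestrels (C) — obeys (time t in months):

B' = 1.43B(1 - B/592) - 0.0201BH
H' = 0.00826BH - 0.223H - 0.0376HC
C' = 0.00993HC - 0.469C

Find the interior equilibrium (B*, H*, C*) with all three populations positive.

B* ≈ 199, H* ≈ 47.2, C* ≈ 37.8

From dC/dt = 0: 0.00993H* = 0.469, so H* = 47.2.
From dB/dt = 0: 1.43(1 - B*/592) = 0.0201·47.2, giving B* = 592·(1 - 0.664) = 199.
From dH/dt = 0: 0.00826·199 - 0.223 = 0.0376C*, so C* = 1.42/0.0376 = 37.8.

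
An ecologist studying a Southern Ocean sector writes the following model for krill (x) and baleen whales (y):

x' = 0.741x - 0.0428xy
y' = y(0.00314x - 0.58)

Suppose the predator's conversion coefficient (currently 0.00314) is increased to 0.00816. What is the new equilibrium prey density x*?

At the interior fixed point, setting dy/dt = 0 with y > 0 fixes x* = (predator death rate)/(xy coefficient) — independent of the other coefficients.
With the change, x* = 0.58/0.00816 = 71.1; it falls from 185.

x* ≈ 71.1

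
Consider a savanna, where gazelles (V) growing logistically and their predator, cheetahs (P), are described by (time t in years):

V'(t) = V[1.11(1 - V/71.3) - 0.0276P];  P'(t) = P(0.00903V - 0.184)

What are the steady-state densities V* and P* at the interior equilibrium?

V* ≈ 20.4, P* ≈ 28.7

From dP/dt = 0 with P > 0: 0.00903V* = 0.184, so V* = 20.4.
Substitute into dV/dt = 0: 1.11(1 - 20.4/71.3) = 0.0276P*.
The bracket is 0.714, giving P* = 0.793/0.0276 = 28.7.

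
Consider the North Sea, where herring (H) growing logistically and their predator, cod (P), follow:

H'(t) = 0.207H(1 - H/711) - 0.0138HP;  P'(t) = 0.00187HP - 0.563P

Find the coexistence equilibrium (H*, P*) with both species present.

H* ≈ 301, P* ≈ 8.65

From dP/dt = 0 with P > 0: 0.00187H* = 0.563, so H* = 301.
Substitute into dH/dt = 0: 0.207(1 - 301/711) = 0.0138P*.
The bracket is 0.577, giving P* = 0.119/0.0138 = 8.65.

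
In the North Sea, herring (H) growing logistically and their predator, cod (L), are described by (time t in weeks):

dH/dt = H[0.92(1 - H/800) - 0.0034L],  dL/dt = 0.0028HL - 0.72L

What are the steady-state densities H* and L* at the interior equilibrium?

H* ≈ 257, L* ≈ 184

From dL/dt = 0 with L > 0: 0.0028H* = 0.72, so H* = 257.
Substitute into dH/dt = 0: 0.92(1 - 257/800) = 0.0034L*.
The bracket is 0.679, giving L* = 0.624/0.0034 = 184.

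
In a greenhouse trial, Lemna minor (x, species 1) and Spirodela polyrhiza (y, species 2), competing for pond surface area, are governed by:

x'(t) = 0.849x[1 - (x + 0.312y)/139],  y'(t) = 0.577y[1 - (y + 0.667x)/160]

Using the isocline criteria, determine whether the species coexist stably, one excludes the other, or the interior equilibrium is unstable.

Compare the nullcline intercepts: K1/α12 = 139/0.312 = 446 > K2 = 160; K2/α21 = 160/0.667 = 240 > K1 = 139.
Since both inequalities hold, each species can invade when rare, so the interior equilibrium is stable.

stable coexistence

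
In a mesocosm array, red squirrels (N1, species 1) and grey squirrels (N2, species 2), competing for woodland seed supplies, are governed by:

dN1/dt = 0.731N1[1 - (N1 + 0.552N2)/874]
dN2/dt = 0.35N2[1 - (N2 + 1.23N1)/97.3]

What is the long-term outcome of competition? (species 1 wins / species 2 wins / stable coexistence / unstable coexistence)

species 1 excludes species 2

Compare the nullcline intercepts: K1/α12 = 874/0.552 = 1580 > K2 = 97.3; K2/α21 = 97.3/1.23 = 79.1 < K1 = 874.
Since the inequalities point opposite ways, species 1 can invade but species 2 cannot.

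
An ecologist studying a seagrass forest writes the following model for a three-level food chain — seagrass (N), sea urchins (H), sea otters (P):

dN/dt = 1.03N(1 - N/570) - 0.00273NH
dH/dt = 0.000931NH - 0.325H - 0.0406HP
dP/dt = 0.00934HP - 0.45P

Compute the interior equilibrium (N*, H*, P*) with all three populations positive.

From dP/dt = 0: 0.00934H* = 0.45, so H* = 48.2.
From dN/dt = 0: 1.03(1 - N*/570) = 0.00273·48.2, giving N* = 570·(1 - 0.128) = 497.
From dH/dt = 0: 0.000931·497 - 0.325 = 0.0406P*, so P* = 0.138/0.0406 = 3.4.

N* ≈ 497, H* ≈ 48.2, P* ≈ 3.4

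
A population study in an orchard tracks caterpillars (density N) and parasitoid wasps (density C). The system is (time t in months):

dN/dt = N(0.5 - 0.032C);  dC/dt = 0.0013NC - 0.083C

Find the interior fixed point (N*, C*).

Set dC/dt = 0 with C > 0: 0.0013N - 0.083 = 0, so N* = 0.083/0.0013 = 63.8.
Set dN/dt = 0 with N > 0: 0.5 - 0.032C = 0, so C* = 0.5/0.032 = 15.6.

N* ≈ 63.8, C* ≈ 15.6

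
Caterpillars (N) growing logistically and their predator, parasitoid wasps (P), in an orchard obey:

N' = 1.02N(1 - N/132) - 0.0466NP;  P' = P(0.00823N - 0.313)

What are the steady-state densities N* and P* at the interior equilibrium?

N* ≈ 38, P* ≈ 15.6

From dP/dt = 0 with P > 0: 0.00823N* = 0.313, so N* = 38.
Substitute into dN/dt = 0: 1.02(1 - 38/132) = 0.0466P*.
The bracket is 0.712, giving P* = 0.726/0.0466 = 15.6.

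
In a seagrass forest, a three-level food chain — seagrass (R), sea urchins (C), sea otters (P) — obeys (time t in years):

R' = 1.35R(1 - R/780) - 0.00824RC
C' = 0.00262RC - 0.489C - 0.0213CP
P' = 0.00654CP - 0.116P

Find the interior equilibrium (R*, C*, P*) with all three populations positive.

R* ≈ 696, C* ≈ 17.7, P* ≈ 62.6

From dP/dt = 0: 0.00654C* = 0.116, so C* = 17.7.
From dR/dt = 0: 1.35(1 - R*/780) = 0.00824·17.7, giving R* = 780·(1 - 0.108) = 696.
From dC/dt = 0: 0.00262·696 - 0.489 = 0.0213P*, so P* = 1.33/0.0213 = 62.6.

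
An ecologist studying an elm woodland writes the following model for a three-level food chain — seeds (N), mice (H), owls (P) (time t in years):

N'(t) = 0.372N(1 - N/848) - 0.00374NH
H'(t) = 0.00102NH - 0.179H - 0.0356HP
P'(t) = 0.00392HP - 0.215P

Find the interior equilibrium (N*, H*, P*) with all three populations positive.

N* ≈ 380, H* ≈ 54.8, P* ≈ 5.87

From dP/dt = 0: 0.00392H* = 0.215, so H* = 54.8.
From dN/dt = 0: 0.372(1 - N*/848) = 0.00374·54.8, giving N* = 848·(1 - 0.551) = 380.
From dH/dt = 0: 0.00102·380 - 0.179 = 0.0356P*, so P* = 0.209/0.0356 = 5.87.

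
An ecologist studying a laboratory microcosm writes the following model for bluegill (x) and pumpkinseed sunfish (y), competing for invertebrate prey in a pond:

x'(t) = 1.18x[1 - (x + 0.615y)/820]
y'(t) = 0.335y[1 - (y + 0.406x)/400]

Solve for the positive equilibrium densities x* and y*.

x* ≈ 765, y* ≈ 89.4

Setting both brackets to zero gives the nullclines x + 0.615y = 820 and 0.406x + y = 400.
Substituting y = 400 - 0.406x into the first: x(1 - 0.615·0.406) = 820 - 0.615·400.
So x* = 574/0.75 = 765, and then y* = 400 - 0.406·765 = 89.4.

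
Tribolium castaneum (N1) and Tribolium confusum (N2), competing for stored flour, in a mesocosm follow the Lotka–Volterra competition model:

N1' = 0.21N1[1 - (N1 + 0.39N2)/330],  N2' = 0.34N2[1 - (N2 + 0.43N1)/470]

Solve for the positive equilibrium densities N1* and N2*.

Setting both brackets to zero gives the nullclines N1 + 0.39N2 = 330 and 0.43N1 + N2 = 470.
Substituting N2 = 470 - 0.43N1 into the first: N1(1 - 0.39·0.43) = 330 - 0.39·470.
So N1* = 147/0.832 = 176, and then N2* = 470 - 0.43·176 = 394.

N1* ≈ 176, N2* ≈ 394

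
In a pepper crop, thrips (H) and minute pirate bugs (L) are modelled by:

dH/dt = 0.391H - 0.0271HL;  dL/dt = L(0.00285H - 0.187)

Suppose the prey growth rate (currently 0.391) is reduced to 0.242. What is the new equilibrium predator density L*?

L* ≈ 8.93

At the interior fixed point, setting dH/dt = 0 with H > 0 fixes L* = (prey growth rate)/(HL coefficient) — independent of the other coefficients.
With the change, L* = 0.242/0.0271 = 8.93; it falls from 14.4.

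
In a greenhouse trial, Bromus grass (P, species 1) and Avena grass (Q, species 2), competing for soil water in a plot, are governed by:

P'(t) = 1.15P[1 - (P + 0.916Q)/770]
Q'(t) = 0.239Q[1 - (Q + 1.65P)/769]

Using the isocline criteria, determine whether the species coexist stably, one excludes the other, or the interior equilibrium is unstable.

species 1 excludes species 2

Compare the nullcline intercepts: K1/α12 = 770/0.916 = 841 > K2 = 769; K2/α21 = 769/1.65 = 466 < K1 = 770.
Since the inequalities point opposite ways, species 1 can invade but species 2 cannot.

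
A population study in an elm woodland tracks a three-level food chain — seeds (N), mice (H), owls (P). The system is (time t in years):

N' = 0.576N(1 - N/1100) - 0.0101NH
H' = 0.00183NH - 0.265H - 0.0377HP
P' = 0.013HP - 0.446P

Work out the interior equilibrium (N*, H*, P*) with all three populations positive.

From dP/dt = 0: 0.013H* = 0.446, so H* = 34.3.
From dN/dt = 0: 0.576(1 - N*/1100) = 0.0101·34.3, giving N* = 1100·(1 - 0.602) = 438.
From dH/dt = 0: 0.00183·438 - 0.265 = 0.0377P*, so P* = 0.537/0.0377 = 14.2.

N* ≈ 438, H* ≈ 34.3, P* ≈ 14.2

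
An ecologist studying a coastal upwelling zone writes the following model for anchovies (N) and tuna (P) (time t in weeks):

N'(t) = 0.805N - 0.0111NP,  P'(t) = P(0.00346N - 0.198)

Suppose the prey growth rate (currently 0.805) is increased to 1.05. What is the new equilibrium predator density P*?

At the interior fixed point, setting dN/dt = 0 with N > 0 fixes P* = (prey growth rate)/(NP coefficient) — independent of the other coefficients.
With the change, P* = 1.05/0.0111 = 94.6; it rises from 72.5.

P* ≈ 94.6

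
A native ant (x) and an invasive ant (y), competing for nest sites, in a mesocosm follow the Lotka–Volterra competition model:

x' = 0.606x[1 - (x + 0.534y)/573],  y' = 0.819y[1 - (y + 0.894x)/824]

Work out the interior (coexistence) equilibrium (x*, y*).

Setting both brackets to zero gives the nullclines x + 0.534y = 573 and 0.894x + y = 824.
Substituting y = 824 - 0.894x into the first: x(1 - 0.534·0.894) = 573 - 0.534·824.
So x* = 133/0.523 = 254, and then y* = 824 - 0.894·254 = 597.

x* ≈ 254, y* ≈ 597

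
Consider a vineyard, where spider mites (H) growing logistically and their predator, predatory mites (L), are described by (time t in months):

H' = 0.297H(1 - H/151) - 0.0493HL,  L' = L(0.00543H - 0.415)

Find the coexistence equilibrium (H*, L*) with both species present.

From dL/dt = 0 with L > 0: 0.00543H* = 0.415, so H* = 76.4.
Substitute into dH/dt = 0: 0.297(1 - 76.4/151) = 0.0493L*.
The bracket is 0.494, giving L* = 0.147/0.0493 = 2.98.

H* ≈ 76.4, L* ≈ 2.98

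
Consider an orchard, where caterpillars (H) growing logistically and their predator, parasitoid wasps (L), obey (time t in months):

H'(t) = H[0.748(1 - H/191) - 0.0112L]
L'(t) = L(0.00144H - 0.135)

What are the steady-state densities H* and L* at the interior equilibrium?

From dL/dt = 0 with L > 0: 0.00144H* = 0.135, so H* = 93.8.
Substitute into dH/dt = 0: 0.748(1 - 93.8/191) = 0.0112L*.
The bracket is 0.509, giving L* = 0.381/0.0112 = 34.

H* ≈ 93.8, L* ≈ 34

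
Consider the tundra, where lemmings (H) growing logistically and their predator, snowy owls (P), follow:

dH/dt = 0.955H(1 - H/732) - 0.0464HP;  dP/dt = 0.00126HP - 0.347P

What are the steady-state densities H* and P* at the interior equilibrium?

H* ≈ 275, P* ≈ 12.8

From dP/dt = 0 with P > 0: 0.00126H* = 0.347, so H* = 275.
Substitute into dH/dt = 0: 0.955(1 - 275/732) = 0.0464P*.
The bracket is 0.624, giving P* = 0.596/0.0464 = 12.8.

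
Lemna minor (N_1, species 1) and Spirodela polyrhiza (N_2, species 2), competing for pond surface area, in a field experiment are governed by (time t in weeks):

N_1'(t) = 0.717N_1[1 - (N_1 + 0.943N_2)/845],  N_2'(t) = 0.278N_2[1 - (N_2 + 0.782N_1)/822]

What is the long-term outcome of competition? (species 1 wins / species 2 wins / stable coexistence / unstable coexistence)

stable coexistence

Compare the nullcline intercepts: K1/α12 = 845/0.943 = 896 > K2 = 822; K2/α21 = 822/0.782 = 1050 > K1 = 845.
Since both inequalities hold, each species can invade when rare, so the interior equilibrium is stable.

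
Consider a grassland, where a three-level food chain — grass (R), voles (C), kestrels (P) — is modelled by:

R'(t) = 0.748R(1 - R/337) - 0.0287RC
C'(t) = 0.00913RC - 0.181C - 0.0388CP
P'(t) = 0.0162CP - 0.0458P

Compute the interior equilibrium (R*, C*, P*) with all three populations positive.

R* ≈ 300, C* ≈ 2.83, P* ≈ 66

From dP/dt = 0: 0.0162C* = 0.0458, so C* = 2.83.
From dR/dt = 0: 0.748(1 - R*/337) = 0.0287·2.83, giving R* = 337·(1 - 0.108) = 300.
From dC/dt = 0: 0.00913·300 - 0.181 = 0.0388P*, so P* = 2.56/0.0388 = 66.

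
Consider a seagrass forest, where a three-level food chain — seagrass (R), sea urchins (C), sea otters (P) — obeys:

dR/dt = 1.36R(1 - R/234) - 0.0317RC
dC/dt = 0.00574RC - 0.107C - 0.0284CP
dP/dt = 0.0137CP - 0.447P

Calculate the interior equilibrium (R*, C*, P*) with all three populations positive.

R* ≈ 56, C* ≈ 32.6, P* ≈ 7.56

From dP/dt = 0: 0.0137C* = 0.447, so C* = 32.6.
From dR/dt = 0: 1.36(1 - R*/234) = 0.0317·32.6, giving R* = 234·(1 - 0.761) = 56.
From dC/dt = 0: 0.00574·56 - 0.107 = 0.0284P*, so P* = 0.215/0.0284 = 7.56.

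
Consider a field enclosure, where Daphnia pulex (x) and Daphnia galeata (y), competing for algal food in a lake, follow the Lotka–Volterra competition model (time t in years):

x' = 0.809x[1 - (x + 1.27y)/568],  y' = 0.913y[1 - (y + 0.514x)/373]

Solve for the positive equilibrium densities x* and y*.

x* ≈ 272, y* ≈ 233

Setting both brackets to zero gives the nullclines x + 1.27y = 568 and 0.514x + y = 373.
Substituting y = 373 - 0.514x into the first: x(1 - 1.27·0.514) = 568 - 1.27·373.
So x* = 94.3/0.347 = 272, and then y* = 373 - 0.514·272 = 233.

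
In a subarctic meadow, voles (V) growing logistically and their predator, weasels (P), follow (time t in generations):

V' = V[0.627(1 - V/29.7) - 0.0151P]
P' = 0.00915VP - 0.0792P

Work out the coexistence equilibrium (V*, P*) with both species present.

V* ≈ 8.66, P* ≈ 29.4

From dP/dt = 0 with P > 0: 0.00915V* = 0.0792, so V* = 8.66.
Substitute into dV/dt = 0: 0.627(1 - 8.66/29.7) = 0.0151P*.
The bracket is 0.709, giving P* = 0.444/0.0151 = 29.4.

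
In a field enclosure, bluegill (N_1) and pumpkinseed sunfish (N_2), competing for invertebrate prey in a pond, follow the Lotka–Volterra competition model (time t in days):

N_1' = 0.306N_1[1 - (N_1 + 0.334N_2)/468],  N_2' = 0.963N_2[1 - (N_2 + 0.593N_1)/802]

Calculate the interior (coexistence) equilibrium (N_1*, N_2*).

N_1* ≈ 250, N_2* ≈ 654

Setting both brackets to zero gives the nullclines N_1 + 0.334N_2 = 468 and 0.593N_1 + N_2 = 802.
Substituting N_2 = 802 - 0.593N_1 into the first: N_1(1 - 0.334·0.593) = 468 - 0.334·802.
So N_1* = 200/0.802 = 250, and then N_2* = 802 - 0.593·250 = 654.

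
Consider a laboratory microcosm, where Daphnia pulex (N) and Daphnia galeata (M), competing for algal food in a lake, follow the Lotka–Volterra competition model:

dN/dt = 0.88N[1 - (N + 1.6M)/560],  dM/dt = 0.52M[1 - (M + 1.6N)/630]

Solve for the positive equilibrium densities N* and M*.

N* ≈ 287, M* ≈ 171

Setting both brackets to zero gives the nullclines N + 1.6M = 560 and 1.6N + M = 630.
Substituting M = 630 - 1.6N into the first: N(1 - 1.6·1.6) = 560 - 1.6·630.
So N* = -448/-1.56 = 287, and then M* = 630 - 1.6·287 = 171.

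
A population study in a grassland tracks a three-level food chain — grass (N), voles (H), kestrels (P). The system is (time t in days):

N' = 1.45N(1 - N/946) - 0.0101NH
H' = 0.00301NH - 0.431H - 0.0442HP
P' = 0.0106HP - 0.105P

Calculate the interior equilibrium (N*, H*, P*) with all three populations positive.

N* ≈ 881, H* ≈ 9.91, P* ≈ 50.2

From dP/dt = 0: 0.0106H* = 0.105, so H* = 9.91.
From dN/dt = 0: 1.45(1 - N*/946) = 0.0101·9.91, giving N* = 946·(1 - 0.069) = 881.
From dH/dt = 0: 0.00301·881 - 0.431 = 0.0442P*, so P* = 2.22/0.0442 = 50.2.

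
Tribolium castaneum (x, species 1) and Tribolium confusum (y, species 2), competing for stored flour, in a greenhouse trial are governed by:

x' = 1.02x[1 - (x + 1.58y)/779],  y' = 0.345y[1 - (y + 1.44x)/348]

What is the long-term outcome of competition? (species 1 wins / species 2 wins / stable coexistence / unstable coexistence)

species 1 excludes species 2

Compare the nullcline intercepts: K1/α12 = 779/1.58 = 493 > K2 = 348; K2/α21 = 348/1.44 = 242 < K1 = 779.
Since the inequalities point opposite ways, species 1 can invade but species 2 cannot.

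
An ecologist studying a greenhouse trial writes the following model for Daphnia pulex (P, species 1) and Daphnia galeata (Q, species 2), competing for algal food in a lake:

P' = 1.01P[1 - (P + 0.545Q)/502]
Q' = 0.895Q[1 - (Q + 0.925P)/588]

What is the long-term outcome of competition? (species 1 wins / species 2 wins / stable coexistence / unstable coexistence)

stable coexistence

Compare the nullcline intercepts: K1/α12 = 502/0.545 = 921 > K2 = 588; K2/α21 = 588/0.925 = 636 > K1 = 502.
Since both inequalities hold, each species can invade when rare, so the interior equilibrium is stable.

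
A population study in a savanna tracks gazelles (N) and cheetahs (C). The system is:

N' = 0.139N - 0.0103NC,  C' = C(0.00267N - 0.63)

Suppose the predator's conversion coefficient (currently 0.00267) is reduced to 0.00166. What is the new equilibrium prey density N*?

At the interior fixed point, setting dC/dt = 0 with C > 0 fixes N* = (predator death rate)/(NC coefficient) — independent of the other coefficients.
With the change, N* = 0.63/0.00166 = 380; it rises from 236.

N* ≈ 380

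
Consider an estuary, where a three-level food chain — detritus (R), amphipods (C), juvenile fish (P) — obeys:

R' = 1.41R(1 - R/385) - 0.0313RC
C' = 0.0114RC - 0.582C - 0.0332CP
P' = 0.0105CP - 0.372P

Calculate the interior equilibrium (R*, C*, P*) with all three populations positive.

R* ≈ 82.2, C* ≈ 35.4, P* ≈ 10.7

From dP/dt = 0: 0.0105C* = 0.372, so C* = 35.4.
From dR/dt = 0: 1.41(1 - R*/385) = 0.0313·35.4, giving R* = 385·(1 - 0.786) = 82.2.
From dC/dt = 0: 0.0114·82.2 - 0.582 = 0.0332P*, so P* = 0.355/0.0332 = 10.7.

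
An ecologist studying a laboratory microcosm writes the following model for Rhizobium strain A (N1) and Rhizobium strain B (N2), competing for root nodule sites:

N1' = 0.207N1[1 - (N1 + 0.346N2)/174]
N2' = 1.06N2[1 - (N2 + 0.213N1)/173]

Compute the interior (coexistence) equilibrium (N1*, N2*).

N1* ≈ 123, N2* ≈ 147

Setting both brackets to zero gives the nullclines N1 + 0.346N2 = 174 and 0.213N1 + N2 = 173.
Substituting N2 = 173 - 0.213N1 into the first: N1(1 - 0.346·0.213) = 174 - 0.346·173.
So N1* = 114/0.926 = 123, and then N2* = 173 - 0.213·123 = 147.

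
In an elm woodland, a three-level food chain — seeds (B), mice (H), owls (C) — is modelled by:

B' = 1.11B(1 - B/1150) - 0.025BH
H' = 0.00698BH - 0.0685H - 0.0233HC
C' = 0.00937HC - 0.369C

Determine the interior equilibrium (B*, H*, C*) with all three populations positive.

From dC/dt = 0: 0.00937H* = 0.369, so H* = 39.4.
From dB/dt = 0: 1.11(1 - B*/1150) = 0.025·39.4, giving B* = 1150·(1 - 0.887) = 130.
From dH/dt = 0: 0.00698·130 - 0.0685 = 0.0233C*, so C* = 0.839/0.0233 = 36.

B* ≈ 130, H* ≈ 39.4, C* ≈ 36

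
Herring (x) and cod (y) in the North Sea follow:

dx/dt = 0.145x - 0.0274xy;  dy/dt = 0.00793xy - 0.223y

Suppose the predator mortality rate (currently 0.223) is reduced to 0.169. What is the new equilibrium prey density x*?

At the interior fixed point, setting dy/dt = 0 with y > 0 fixes x* = (predator death rate)/(xy coefficient) — independent of the other coefficients.
With the change, x* = 0.169/0.00793 = 21.3; it falls from 28.1.

x* ≈ 21.3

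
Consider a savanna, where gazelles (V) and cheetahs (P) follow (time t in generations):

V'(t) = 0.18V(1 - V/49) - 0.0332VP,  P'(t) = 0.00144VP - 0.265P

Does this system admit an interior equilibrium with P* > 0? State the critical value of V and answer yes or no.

The predator equation gives dP/dt > 0 only when V > 0.265/0.00144 = 184.
Without the predator, V → K = 49. Since 49 < 184, the predator cannot invade.

Threshold V = 184; K < 184, so no, the predator goes extinct.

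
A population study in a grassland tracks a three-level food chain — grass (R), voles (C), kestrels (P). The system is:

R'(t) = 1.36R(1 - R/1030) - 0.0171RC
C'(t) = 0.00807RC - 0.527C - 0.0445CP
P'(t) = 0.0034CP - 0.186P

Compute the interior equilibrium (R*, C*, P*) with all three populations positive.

R* ≈ 322, C* ≈ 54.7, P* ≈ 46.5

From dP/dt = 0: 0.0034C* = 0.186, so C* = 54.7.
From dR/dt = 0: 1.36(1 - R*/1030) = 0.0171·54.7, giving R* = 1030·(1 - 0.688) = 322.
From dC/dt = 0: 0.00807·322 - 0.527 = 0.0445P*, so P* = 2.07/0.0445 = 46.5.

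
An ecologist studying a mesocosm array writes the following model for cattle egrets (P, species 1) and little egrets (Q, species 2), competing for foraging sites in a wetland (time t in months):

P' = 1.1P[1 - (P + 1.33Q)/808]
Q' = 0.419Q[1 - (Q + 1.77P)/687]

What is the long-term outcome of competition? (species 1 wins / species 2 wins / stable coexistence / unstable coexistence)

unstable coexistence (outcome depends on initial conditions)

Compare the nullcline intercepts: K1/α12 = 808/1.33 = 608 < K2 = 687; K2/α21 = 687/1.77 = 388 < K1 = 808.
Since both are reversed, neither can invade when rare; the interior point is a saddle.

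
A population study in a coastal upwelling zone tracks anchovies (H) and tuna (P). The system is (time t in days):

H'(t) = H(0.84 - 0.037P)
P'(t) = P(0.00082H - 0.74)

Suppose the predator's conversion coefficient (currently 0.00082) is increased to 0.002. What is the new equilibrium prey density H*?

At the interior fixed point, setting dP/dt = 0 with P > 0 fixes H* = (predator death rate)/(HP coefficient) — independent of the other coefficients.
With the change, H* = 0.74/0.002 = 370; it falls from 902.

H* ≈ 370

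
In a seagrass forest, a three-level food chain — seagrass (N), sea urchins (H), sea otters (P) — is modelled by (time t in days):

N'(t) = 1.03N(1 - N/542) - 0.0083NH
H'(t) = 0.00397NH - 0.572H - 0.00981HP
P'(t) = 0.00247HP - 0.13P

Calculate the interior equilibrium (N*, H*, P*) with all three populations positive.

N* ≈ 312, H* ≈ 52.6, P* ≈ 68

From dP/dt = 0: 0.00247H* = 0.13, so H* = 52.6.
From dN/dt = 0: 1.03(1 - N*/542) = 0.0083·52.6, giving N* = 542·(1 - 0.424) = 312.
From dH/dt = 0: 0.00397·312 - 0.572 = 0.00981P*, so P* = 0.667/0.00981 = 68.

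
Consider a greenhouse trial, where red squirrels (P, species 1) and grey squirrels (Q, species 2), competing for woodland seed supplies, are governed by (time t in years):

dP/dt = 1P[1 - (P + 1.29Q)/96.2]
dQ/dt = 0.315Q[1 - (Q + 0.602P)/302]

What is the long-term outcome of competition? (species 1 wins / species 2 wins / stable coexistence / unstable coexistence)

species 2 excludes species 1

Compare the nullcline intercepts: K1/α12 = 96.2/1.29 = 74.6 < K2 = 302; K2/α21 = 302/0.602 = 502 > K1 = 96.2.
Since the inequalities point opposite ways, species 2 can invade but species 1 cannot.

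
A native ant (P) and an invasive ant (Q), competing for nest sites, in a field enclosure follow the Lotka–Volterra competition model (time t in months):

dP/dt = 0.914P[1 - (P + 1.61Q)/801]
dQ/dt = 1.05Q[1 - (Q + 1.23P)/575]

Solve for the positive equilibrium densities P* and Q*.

P* ≈ 127, Q* ≈ 418

Setting both brackets to zero gives the nullclines P + 1.61Q = 801 and 1.23P + Q = 575.
Substituting Q = 575 - 1.23P into the first: P(1 - 1.61·1.23) = 801 - 1.61·575.
So P* = -125/-0.98 = 127, and then Q* = 575 - 1.23·127 = 418.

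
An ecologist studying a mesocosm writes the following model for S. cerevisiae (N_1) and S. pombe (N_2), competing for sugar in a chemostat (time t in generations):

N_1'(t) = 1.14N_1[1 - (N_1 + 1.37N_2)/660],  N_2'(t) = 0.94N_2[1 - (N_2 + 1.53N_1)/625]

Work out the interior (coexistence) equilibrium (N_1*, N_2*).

Setting both brackets to zero gives the nullclines N_1 + 1.37N_2 = 660 and 1.53N_1 + N_2 = 625.
Substituting N_2 = 625 - 1.53N_1 into the first: N_1(1 - 1.37·1.53) = 660 - 1.37·625.
So N_1* = -196/-1.1 = 179, and then N_2* = 625 - 1.53·179 = 351.

N_1* ≈ 179, N_2* ≈ 351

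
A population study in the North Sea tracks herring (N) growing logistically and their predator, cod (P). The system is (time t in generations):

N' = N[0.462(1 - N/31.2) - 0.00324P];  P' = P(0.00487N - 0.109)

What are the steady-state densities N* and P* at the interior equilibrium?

N* ≈ 22.4, P* ≈ 40.3

From dP/dt = 0 with P > 0: 0.00487N* = 0.109, so N* = 22.4.
Substitute into dN/dt = 0: 0.462(1 - 22.4/31.2) = 0.00324P*.
The bracket is 0.283, giving P* = 0.131/0.00324 = 40.3.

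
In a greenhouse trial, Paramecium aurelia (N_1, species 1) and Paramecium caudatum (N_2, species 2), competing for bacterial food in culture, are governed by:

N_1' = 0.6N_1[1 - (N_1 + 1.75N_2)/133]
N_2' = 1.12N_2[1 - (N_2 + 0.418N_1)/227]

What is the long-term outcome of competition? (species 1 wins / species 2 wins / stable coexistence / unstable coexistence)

Compare the nullcline intercepts: K1/α12 = 133/1.75 = 76 < K2 = 227; K2/α21 = 227/0.418 = 543 > K1 = 133.
Since the inequalities point opposite ways, species 2 can invade but species 1 cannot.

species 2 excludes species 1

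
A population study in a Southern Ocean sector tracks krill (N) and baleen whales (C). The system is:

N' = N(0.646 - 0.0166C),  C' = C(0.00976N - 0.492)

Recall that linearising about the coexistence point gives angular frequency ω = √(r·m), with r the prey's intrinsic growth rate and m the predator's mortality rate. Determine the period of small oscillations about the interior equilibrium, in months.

Here r = 0.646 and m = 0.492, so r·m = 0.318.
ω = √0.318 = 0.564 per month, hence T = 2π/ω ≈ 11.1 months.

T ≈ 11.1 months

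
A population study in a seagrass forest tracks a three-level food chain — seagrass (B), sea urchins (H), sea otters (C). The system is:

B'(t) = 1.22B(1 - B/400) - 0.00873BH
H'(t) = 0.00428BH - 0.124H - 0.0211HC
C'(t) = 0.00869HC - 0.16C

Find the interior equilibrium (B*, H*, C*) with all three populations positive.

From dC/dt = 0: 0.00869H* = 0.16, so H* = 18.4.
From dB/dt = 0: 1.22(1 - B*/400) = 0.00873·18.4, giving B* = 400·(1 - 0.132) = 347.
From dH/dt = 0: 0.00428·347 - 0.124 = 0.0211C*, so C* = 1.36/0.0211 = 64.6.

B* ≈ 347, H* ≈ 18.4, C* ≈ 64.6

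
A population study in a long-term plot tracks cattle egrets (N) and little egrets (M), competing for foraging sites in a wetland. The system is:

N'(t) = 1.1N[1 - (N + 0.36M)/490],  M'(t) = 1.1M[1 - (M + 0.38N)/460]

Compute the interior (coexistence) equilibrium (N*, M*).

N* ≈ 376, M* ≈ 317

Setting both brackets to zero gives the nullclines N + 0.36M = 490 and 0.38N + M = 460.
Substituting M = 460 - 0.38N into the first: N(1 - 0.36·0.38) = 490 - 0.36·460.
So N* = 324/0.863 = 376, and then M* = 460 - 0.38·376 = 317.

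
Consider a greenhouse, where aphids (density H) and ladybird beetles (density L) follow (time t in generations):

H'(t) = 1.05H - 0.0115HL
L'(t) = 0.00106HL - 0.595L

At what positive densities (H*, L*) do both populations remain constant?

Set dL/dt = 0 with L > 0: 0.00106H - 0.595 = 0, so H* = 0.595/0.00106 = 561.
Set dH/dt = 0 with H > 0: 1.05 - 0.0115L = 0, so L* = 1.05/0.0115 = 91.3.

H* ≈ 561, L* ≈ 91.3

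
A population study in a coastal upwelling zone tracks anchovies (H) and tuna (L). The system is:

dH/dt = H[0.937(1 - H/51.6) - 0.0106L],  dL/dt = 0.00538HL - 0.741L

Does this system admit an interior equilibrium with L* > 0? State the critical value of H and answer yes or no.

The predator equation gives dL/dt > 0 only when H > 0.741/0.00538 = 138.
Without the predator, H → K = 51.6. Since 51.6 < 138, the predator cannot invade.

Threshold H = 138; K < 138, so no, the predator goes extinct.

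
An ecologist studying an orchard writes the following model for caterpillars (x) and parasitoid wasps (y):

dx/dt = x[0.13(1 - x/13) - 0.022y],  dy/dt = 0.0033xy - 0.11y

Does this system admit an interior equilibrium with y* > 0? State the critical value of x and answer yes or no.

The predator equation gives dy/dt > 0 only when x > 0.11/0.0033 = 33.3.
Without the predator, x → K = 13. Since 13 < 33.3, the predator cannot invade.

Threshold x = 33.3; K < 33.3, so no, the predator goes extinct.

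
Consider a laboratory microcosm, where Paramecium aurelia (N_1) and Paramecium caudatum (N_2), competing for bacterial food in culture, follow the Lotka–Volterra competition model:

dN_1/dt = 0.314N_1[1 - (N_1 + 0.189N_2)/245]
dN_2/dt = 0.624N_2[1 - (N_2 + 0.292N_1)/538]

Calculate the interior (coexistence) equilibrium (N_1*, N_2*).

Setting both brackets to zero gives the nullclines N_1 + 0.189N_2 = 245 and 0.292N_1 + N_2 = 538.
Substituting N_2 = 538 - 0.292N_1 into the first: N_1(1 - 0.189·0.292) = 245 - 0.189·538.
So N_1* = 143/0.945 = 152, and then N_2* = 538 - 0.292·152 = 494.

N_1* ≈ 152, N_2* ≈ 494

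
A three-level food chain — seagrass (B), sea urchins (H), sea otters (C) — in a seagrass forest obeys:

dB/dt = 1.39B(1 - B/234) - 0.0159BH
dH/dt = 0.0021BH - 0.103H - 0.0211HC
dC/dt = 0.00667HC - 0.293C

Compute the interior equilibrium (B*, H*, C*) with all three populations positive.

From dC/dt = 0: 0.00667H* = 0.293, so H* = 43.9.
From dB/dt = 0: 1.39(1 - B*/234) = 0.0159·43.9, giving B* = 234·(1 - 0.502) = 116.
From dH/dt = 0: 0.0021·116 - 0.103 = 0.0211C*, so C* = 0.141/0.0211 = 6.71.

B* ≈ 116, H* ≈ 43.9, C* ≈ 6.71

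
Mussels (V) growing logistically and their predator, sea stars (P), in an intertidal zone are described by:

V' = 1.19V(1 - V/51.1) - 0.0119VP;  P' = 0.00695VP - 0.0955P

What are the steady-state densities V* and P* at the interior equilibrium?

V* ≈ 13.7, P* ≈ 73.1

From dP/dt = 0 with P > 0: 0.00695V* = 0.0955, so V* = 13.7.
Substitute into dV/dt = 0: 1.19(1 - 13.7/51.1) = 0.0119P*.
The bracket is 0.731, giving P* = 0.87/0.0119 = 73.1.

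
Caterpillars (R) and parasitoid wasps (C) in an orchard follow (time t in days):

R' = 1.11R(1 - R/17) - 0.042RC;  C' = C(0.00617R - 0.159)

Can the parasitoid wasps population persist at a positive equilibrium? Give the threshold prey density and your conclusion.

Threshold R = 25.8; K < 25.8, so no, the predator goes extinct.

The predator equation gives dC/dt > 0 only when R > 0.159/0.00617 = 25.8.
Without the predator, R → K = 17. Since 17 < 25.8, the predator cannot invade.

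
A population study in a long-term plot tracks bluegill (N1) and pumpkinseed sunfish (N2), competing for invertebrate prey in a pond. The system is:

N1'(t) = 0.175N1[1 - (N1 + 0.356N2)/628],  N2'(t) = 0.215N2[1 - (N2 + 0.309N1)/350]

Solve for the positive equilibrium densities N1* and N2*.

N1* ≈ 566, N2* ≈ 175

Setting both brackets to zero gives the nullclines N1 + 0.356N2 = 628 and 0.309N1 + N2 = 350.
Substituting N2 = 350 - 0.309N1 into the first: N1(1 - 0.356·0.309) = 628 - 0.356·350.
So N1* = 503/0.89 = 566, and then N2* = 350 - 0.309·566 = 175.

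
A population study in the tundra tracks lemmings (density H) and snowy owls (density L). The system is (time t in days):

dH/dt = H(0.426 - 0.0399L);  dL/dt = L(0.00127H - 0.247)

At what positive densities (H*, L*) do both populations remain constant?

H* ≈ 194, L* ≈ 10.7

Set dL/dt = 0 with L > 0: 0.00127H - 0.247 = 0, so H* = 0.247/0.00127 = 194.
Set dH/dt = 0 with H > 0: 0.426 - 0.0399L = 0, so L* = 0.426/0.0399 = 10.7.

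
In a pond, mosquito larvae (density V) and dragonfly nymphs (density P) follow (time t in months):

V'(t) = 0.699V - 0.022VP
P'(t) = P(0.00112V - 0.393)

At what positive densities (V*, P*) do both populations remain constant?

Set dP/dt = 0 with P > 0: 0.00112V - 0.393 = 0, so V* = 0.393/0.00112 = 351.
Set dV/dt = 0 with V > 0: 0.699 - 0.022P = 0, so P* = 0.699/0.022 = 31.8.

V* ≈ 351, P* ≈ 31.8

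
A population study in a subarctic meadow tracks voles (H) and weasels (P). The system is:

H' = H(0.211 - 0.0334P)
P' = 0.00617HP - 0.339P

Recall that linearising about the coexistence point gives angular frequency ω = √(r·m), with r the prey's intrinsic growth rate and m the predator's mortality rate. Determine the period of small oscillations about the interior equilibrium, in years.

Here r = 0.211 and m = 0.339, so r·m = 0.0715.
ω = √0.0715 = 0.267 per year, hence T = 2π/ω ≈ 23.5 years.

T ≈ 23.5 years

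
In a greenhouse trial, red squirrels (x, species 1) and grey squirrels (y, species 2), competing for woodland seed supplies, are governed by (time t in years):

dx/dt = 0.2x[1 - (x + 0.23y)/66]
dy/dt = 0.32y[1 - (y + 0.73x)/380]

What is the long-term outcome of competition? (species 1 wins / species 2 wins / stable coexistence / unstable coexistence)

Compare the nullcline intercepts: K1/α12 = 66/0.23 = 287 < K2 = 380; K2/α21 = 380/0.73 = 521 > K1 = 66.
Since the inequalities point opposite ways, species 2 can invade but species 1 cannot.

species 2 excludes species 1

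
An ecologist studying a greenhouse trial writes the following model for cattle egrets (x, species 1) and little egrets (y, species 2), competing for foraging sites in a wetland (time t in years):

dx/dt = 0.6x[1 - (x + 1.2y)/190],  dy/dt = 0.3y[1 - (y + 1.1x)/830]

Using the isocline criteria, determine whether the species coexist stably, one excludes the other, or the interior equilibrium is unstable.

Compare the nullcline intercepts: K1/α12 = 190/1.2 = 158 < K2 = 830; K2/α21 = 830/1.1 = 755 > K1 = 190.
Since the inequalities point opposite ways, species 2 can invade but species 1 cannot.

species 2 excludes species 1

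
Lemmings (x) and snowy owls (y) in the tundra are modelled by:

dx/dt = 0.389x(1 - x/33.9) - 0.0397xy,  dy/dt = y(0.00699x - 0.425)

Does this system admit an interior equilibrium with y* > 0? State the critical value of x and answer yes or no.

The predator equation gives dy/dt > 0 only when x > 0.425/0.00699 = 60.8.
Without the predator, x → K = 33.9. Since 33.9 < 60.8, the predator cannot invade.

Threshold x = 60.8; K < 60.8, so no, the predator goes extinct.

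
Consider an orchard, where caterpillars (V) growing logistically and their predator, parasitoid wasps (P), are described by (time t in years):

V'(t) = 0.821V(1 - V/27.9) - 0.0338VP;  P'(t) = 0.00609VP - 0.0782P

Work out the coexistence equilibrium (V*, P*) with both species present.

V* ≈ 12.8, P* ≈ 13.1

From dP/dt = 0 with P > 0: 0.00609V* = 0.0782, so V* = 12.8.
Substitute into dV/dt = 0: 0.821(1 - 12.8/27.9) = 0.0338P*.
The bracket is 0.54, giving P* = 0.443/0.0338 = 13.1.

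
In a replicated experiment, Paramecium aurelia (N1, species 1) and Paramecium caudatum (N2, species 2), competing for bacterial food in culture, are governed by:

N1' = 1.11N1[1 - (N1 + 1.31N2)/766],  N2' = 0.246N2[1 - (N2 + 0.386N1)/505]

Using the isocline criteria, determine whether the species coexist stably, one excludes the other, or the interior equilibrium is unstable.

Compare the nullcline intercepts: K1/α12 = 766/1.31 = 585 > K2 = 505; K2/α21 = 505/0.386 = 1310 > K1 = 766.
Since both inequalities hold, each species can invade when rare, so the interior equilibrium is stable.

stable coexistence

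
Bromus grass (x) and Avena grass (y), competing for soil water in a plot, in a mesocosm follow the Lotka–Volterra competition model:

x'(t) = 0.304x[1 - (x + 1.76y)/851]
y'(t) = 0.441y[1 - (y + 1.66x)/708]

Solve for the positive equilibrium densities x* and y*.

Setting both brackets to zero gives the nullclines x + 1.76y = 851 and 1.66x + y = 708.
Substituting y = 708 - 1.66x into the first: x(1 - 1.76·1.66) = 851 - 1.76·708.
So x* = -395/-1.92 = 206, and then y* = 708 - 1.66·206 = 367.

x* ≈ 206, y* ≈ 367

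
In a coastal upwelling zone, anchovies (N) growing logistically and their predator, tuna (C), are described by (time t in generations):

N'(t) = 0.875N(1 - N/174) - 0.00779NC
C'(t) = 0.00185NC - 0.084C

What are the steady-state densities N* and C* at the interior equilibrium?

N* ≈ 45.4, C* ≈ 83

From dC/dt = 0 with C > 0: 0.00185N* = 0.084, so N* = 45.4.
Substitute into dN/dt = 0: 0.875(1 - 45.4/174) = 0.00779C*.
The bracket is 0.739, giving C* = 0.647/0.00779 = 83.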